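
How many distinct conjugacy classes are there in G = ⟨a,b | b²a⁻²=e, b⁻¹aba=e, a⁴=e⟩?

The conjugacy classes (representative and size) are:
  [e] (size 1), [a³] (size 2), [a²] (size 1), [b⁻¹] (size 2), [ab⁻¹] (size 2).
Class equation: 1 + 2 + 1 + 2 + 2 = 8 = |G|. So G has 5 conjugacy classes.

Answer: 5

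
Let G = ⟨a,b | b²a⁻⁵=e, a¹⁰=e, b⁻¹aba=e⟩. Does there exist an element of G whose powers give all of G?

Every cyclic group is abelian. But a·b = ab while b·a = a⁴b⁻¹, so a·b ≠ b·a and G is not abelian. Hence G is not cyclic.

Answer: No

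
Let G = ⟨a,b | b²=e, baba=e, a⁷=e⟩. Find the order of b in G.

Compute successive powers until reaching e:
  b¹ = b, b² = e.
The smallest positive k with bᵏ = e is 2.

Answer: 2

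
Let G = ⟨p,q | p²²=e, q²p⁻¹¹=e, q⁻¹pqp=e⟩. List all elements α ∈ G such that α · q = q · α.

⟨q⟩ ⊆ C_G(q) since powers of q commute with q; so |C_G(q)| ≥ |⟨q⟩| = 4.
By orbit–stabilizer, |C_G(q)| = |G| / |conj. class of q| = 44 / 11 = 4.
The 4 elements commuting with q are {e, p¹¹, q, q⁻¹}.

Answer: {e, p¹¹, q, q⁻¹}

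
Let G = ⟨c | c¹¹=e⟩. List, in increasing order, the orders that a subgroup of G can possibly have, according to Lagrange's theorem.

|G| = 11 = 11. By Lagrange's theorem the order of any subgroup divides 11; the divisors of 11 are 1, 11.

Answer: 1, 11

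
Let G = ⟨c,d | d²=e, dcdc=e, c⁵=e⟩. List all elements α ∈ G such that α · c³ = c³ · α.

⟨c³⟩ ⊆ C_G(c³) since powers of c³ commute with c³; so |C_G(c³)| ≥ |⟨c³⟩| = 5.
By orbit–stabilizer, |C_G(c³)| = |G| / |conj. class of c³| = 10 / 2 = 5.
The 5 elements commuting with c³ are {e, c, c², c³, c⁴}.

Answer: {e, c, c², c³, c⁴}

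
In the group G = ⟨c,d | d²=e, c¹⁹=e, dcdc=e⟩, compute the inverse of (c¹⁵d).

The order of (c¹⁵d) is 2 (smallest k with (c¹⁵d)ᵏ = e), so (c¹⁵d)⁻¹ = (c¹⁵d)¹ = c¹⁵d.
Check: (c¹⁵d) · (c¹⁵d) → (c¹⁵d) · c¹⁵ = d;   d · d = e, giving e as required.

Answer: c¹⁵d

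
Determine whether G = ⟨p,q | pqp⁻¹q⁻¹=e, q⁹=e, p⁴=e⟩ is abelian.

Each pair of generators commutes: p·q = pq = q·p. Since the generators pairwise commute, every element of G commutes with every other, so G is abelian.

Answer: Yes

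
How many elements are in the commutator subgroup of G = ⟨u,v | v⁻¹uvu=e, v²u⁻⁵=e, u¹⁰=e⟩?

G' = [G, G] is generated by all commutators. The generator-pair commutators are: [u, v] = u².
The subgroup they normally generate is {e, u², u⁴, u⁶, u⁸}, of order 5.
Check: |G/G'| = 20/5 = 4 is the order of the abelianisation.

Answer: 5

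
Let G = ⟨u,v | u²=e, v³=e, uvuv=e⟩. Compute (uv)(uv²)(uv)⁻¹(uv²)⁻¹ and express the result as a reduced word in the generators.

[(uv), (uv²)] = (uv)·(uv²)·(uv)⁻¹·(uv²)⁻¹.
  (uv) · (uv²) = v
  v · (uv) = u
  u · (uv²) = v²

Answer: v²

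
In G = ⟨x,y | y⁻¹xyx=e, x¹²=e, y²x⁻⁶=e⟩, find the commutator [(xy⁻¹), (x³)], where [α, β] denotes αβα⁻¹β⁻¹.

[(xy⁻¹), (x³)] = (xy⁻¹)·(x³)·(xy⁻¹)⁻¹·(x³)⁻¹.
  (xy⁻¹) · (x³) = x⁴y
  (x⁴y) · (xy) = x⁹
  (x⁹) · (x⁹) = x⁶

Answer: x⁶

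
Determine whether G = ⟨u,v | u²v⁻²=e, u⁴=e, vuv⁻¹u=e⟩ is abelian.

u·v = uv but v·u = uv⁻¹, so u·v ≠ v·u and G is not abelian.

Answer: No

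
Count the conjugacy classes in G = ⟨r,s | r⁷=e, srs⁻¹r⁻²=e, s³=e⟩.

The conjugacy classes (representative and size) are:
  [e] (size 1), [r²] (size 3), [r⁵] (size 3), [s] (size 7), [s²] (size 7).
Class equation: 1 + 3 + 3 + 7 + 7 = 21 = |G|. So G has 5 conjugacy classes.

Answer: 5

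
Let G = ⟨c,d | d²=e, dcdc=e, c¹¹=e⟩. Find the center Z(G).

An element z ∈ Z(G) iff z commutes with every generator.
For example e is central: e·c = c = c·e; e·d = d = d·e.
Whereas c ∉ Z(G) since c·d = cd ≠ c¹⁰d = d·c.
Checking each of the 22 elements this way gives Z(G) = {e}, of order 1.

Answer: {e}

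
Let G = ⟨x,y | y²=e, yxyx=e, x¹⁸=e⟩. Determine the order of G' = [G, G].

G' = [G, G] is generated by all commutators. The generator-pair commutators are: [x, y] = x².
The subgroup they normally generate is {e, x², x⁴, x⁶, x⁸, x¹⁰, x¹², x¹⁴, x¹⁶}, of order 9.
Check: |G/G'| = 36/9 = 4 is the order of the abelianisation.

Answer: 9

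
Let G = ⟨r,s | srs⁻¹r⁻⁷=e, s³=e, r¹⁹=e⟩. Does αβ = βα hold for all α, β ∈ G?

r·s = rs but s·r = r⁷s, so r·s ≠ s·r and G is not abelian.

Answer: No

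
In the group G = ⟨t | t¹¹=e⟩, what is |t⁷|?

Compute successive powers until reaching e:
  (t⁷)¹ = t⁷, (t⁷)² = t³, (t⁷)³ = t¹⁰, (t⁷)⁴ = t⁶, (t⁷)⁵ = t², (t⁷)⁶ = t⁹, (t⁷)⁷ = t⁵, (t⁷)⁸ = t, (t⁷)⁹ = t⁸, (t⁷)¹⁰ = t⁴, (t⁷)¹¹ = e.
The smallest positive k with (t⁷)ᵏ = e is 11.

Answer: 11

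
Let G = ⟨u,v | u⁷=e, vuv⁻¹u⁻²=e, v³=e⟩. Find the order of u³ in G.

Compute successive powers until reaching e:
  (u³)¹ = u³, (u³)² = u⁶, (u³)³ = u², (u³)⁴ = u⁵, (u³)⁵ = u, (u³)⁶ = u⁴, (u³)⁷ = e.
The smallest positive k with (u³)ᵏ = e is 7.

Answer: 7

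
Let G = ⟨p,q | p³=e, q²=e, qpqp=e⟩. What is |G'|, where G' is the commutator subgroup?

G' = [G, G] is generated by all commutators. The generator-pair commutators are: [p, q] = p².
The subgroup they normally generate is {e, p, p²}, of order 3.
Check: |G/G'| = 6/3 = 2 is the order of the abelianisation.

Answer: 3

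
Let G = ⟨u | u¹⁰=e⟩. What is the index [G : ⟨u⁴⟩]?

First find ord(u⁴) by computing successive powers:
  (u⁴)¹ = u⁴, (u⁴)² = u⁸, (u⁴)³ = u², (u⁴)⁴ = u⁶, (u⁴)⁵ = e.
So |⟨u⁴⟩| = ord(u⁴) = 5. With |G| = 10, by Lagrange [G : ⟨u⁴⟩] = 10/5 = 2.

Answer: 2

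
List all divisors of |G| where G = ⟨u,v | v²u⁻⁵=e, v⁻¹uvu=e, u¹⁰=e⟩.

|G| = 20 = 2² · 5. By Lagrange's theorem the order of any subgroup divides 20; the divisors of 20 are 1, 2, 4, 5, 10, 20.

Answer: 1, 2, 4, 5, 10, 20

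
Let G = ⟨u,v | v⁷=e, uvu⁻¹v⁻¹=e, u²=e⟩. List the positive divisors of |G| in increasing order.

|G| = 14 = 2 · 7. By Lagrange's theorem the order of any subgroup divides 14; the divisors of 14 are 1, 2, 7, 14.

Answer: 1, 2, 7, 14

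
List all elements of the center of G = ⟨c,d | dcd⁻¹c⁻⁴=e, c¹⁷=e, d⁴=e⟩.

An element z ∈ Z(G) iff z commutes with every generator.
For example e is central: e·c = c = c·e; e·d = d = d·e.
Whereas c ∉ Z(G) since c·d = cd ≠ c⁴d = d·c.
Checking each of the 68 elements this way gives Z(G) = {e}, of order 1.

Answer: {e}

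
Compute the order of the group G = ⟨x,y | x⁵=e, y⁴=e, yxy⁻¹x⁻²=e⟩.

Enumerate words in the generators, reducing via the relations: the distinct elements are
  {e, x, y, xy, x², x³, x⁴, y², y³, xy², xy³, x²y, x³y, x⁴y, x²y², x²y³, x³y², x³y³, x⁴y², x⁴y³}.
No further products give new elements, so |G| = 20.

Answer: 20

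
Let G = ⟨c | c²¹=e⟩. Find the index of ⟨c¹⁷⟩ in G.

First find ord(c¹⁷) by computing successive powers:
  (c¹⁷)¹ = c¹⁷, (c¹⁷)² = c¹³, (c¹⁷)³ = c⁹, (c¹⁷)⁴ = c⁵, (c¹⁷)⁵ = c, (c¹⁷)⁶ = c¹⁸, (c¹⁷)⁷ = c¹⁴, (c¹⁷)⁸ = c¹⁰, (c¹⁷)⁹ = c⁶, (c¹⁷)¹⁰ = c², (c¹⁷)¹¹ = c¹⁹, (c¹⁷)¹² = c¹⁵, (c¹⁷)¹³ = c¹¹, (c¹⁷)¹⁴ = c⁷, (c¹⁷)¹⁵ = c³, (c¹⁷)¹⁶ = c²⁰, (c¹⁷)¹⁷ = c¹⁶, (c¹⁷)¹⁸ = c¹², (c¹⁷)¹⁹ = c⁸, (c¹⁷)²⁰ = c⁴, (c¹⁷)²¹ = e.
So |⟨c¹⁷⟩| = ord(c¹⁷) = 21. With |G| = 21, by Lagrange [G : ⟨c¹⁷⟩] = 21/21 = 1.

Answer: 1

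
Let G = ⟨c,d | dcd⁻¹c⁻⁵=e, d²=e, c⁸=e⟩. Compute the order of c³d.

Compute successive powers until reaching e:
  (c³d)¹ = c³d, (c³d)² = c², (c³d)³ = c⁵d, (c³d)⁴ = c⁴, (c³d)⁵ = c⁷d, (c³d)⁶ = c⁶, (c³d)⁷ = cd, (c³d)⁸ = e.
The smallest positive k with (c³d)ᵏ = e is 8.

Answer: 8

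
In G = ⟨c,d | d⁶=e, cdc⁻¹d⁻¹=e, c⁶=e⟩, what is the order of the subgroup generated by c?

|⟨c⟩| equals the order of c. Compute successive powers until reaching e:
  c¹ = c, c² = c², c³ = c³, c⁴ = c⁴, c⁵ = c⁵, c⁶ = e.
The smallest positive k with cᵏ = e is 6, so |⟨c⟩| = 6.

Answer: 6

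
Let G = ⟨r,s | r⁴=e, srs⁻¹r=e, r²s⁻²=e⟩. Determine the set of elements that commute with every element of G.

An element z ∈ Z(G) iff z commutes with every generator.
For example r² is central: (r²)·r = r³ = r·(r²); (r²)·s = s⁻¹ = s·(r²).
Whereas r ∉ Z(G) since r·s = rs ≠ rs⁻¹ = s·r.
Checking each of the 8 elements this way gives Z(G) = {e, r²}, of order 2.

Answer: {e, r²}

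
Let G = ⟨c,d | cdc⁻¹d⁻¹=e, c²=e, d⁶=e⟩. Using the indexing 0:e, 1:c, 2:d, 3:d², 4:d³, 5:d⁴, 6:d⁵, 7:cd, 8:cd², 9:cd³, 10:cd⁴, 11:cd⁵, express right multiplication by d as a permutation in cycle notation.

(0 2 3 4 5 6)(1 7 8 9 10 11)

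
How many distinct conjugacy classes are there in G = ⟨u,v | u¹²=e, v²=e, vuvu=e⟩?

The conjugacy classes (representative and size) are:
  [e] (size 1), [u¹¹] (size 2), [u²] (size 2), [u⁹] (size 2), [u⁴] (size 2), [u⁵] (size 2), [u⁶] (size 1), [v] (size 6), [uv] (size 6).
Class equation: 1 + 2 + 2 + 2 + 2 + 2 + 1 + 6 + 6 = 24 = |G|. So G has 9 conjugacy classes.

Answer: 9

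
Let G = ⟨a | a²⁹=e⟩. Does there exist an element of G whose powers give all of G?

|G| = 29. The element a has order 29 (its powers give 29 distinct elements), so ⟨a⟩ = G and G is cyclic.

Answer: Yes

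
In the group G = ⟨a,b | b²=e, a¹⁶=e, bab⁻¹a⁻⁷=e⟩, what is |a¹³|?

Compute successive powers until reaching e:
  (a¹³)¹ = a¹³, (a¹³)² = a¹⁰, (a¹³)³ = a⁷, (a¹³)⁴ = a⁴, (a¹³)⁵ = a, (a¹³)⁶ = a¹⁴, (a¹³)⁷ = a¹¹, (a¹³)⁸ = a⁸, (a¹³)⁹ = a⁵, (a¹³)¹⁰ = a², (a¹³)¹¹ = a¹⁵, (a¹³)¹² = a¹², (a¹³)¹³ = a⁹, (a¹³)¹⁴ = a⁶, (a¹³)¹⁵ = a³, (a¹³)¹⁶ = e.
The smallest positive k with (a¹³)ᵏ = e is 16.

Answer: 16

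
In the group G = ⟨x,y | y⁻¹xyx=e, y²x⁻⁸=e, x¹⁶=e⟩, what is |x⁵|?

Compute successive powers until reaching e:
  (x⁵)¹ = x⁵, (x⁵)² = x¹⁰, (x⁵)³ = x¹⁵, (x⁵)⁴ = x⁴, (x⁵)⁵ = x⁹, (x⁵)⁶ = x¹⁴, (x⁵)⁷ = x³, (x⁵)⁸ = x⁸, (x⁵)⁹ = x¹³, (x⁵)¹⁰ = x², (x⁵)¹¹ = x⁷, (x⁵)¹² = x¹², (x⁵)¹³ = x, (x⁵)¹⁴ = x⁶, (x⁵)¹⁵ = x¹¹, (x⁵)¹⁶ = e.
The smallest positive k with (x⁵)ᵏ = e is 16.

Answer: 16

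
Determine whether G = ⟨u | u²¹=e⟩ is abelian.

G has a single generator, so G is cyclic and hence abelian.

Answer: Yes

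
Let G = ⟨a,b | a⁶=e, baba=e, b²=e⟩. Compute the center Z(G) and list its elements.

An element z ∈ Z(G) iff z commutes with every generator.
For example a³ is central: (a³)·a = a⁴ = a·(a³); (a³)·b = a³b = b·(a³).
Whereas a ∉ Z(G) since a·b = ab ≠ a⁵b = b·a.
Checking each of the 12 elements this way gives Z(G) = {e, a³}, of order 2.

Answer: {e, a³}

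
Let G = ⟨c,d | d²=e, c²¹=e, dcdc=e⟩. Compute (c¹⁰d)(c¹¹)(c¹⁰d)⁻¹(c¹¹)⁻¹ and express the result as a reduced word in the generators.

[(c¹⁰d), (c¹¹)] = (c¹⁰d)·(c¹¹)·(c¹⁰d)⁻¹·(c¹¹)⁻¹.
  (c¹⁰d) · (c¹¹) = c²⁰d
  (c²⁰d) · (c¹⁰d) = c¹⁰
  (c¹⁰) · (c¹⁰) = c²⁰

Answer: c²⁰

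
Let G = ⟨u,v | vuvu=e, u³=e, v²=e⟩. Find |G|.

Enumerate words in the generators, reducing via the relations: the distinct elements are
  {e, u, v, uv, u², u²v}.
No further products give new elements, so |G| = 6.

Answer: 6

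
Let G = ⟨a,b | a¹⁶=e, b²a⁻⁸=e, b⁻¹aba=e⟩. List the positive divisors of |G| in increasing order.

|G| = 32 = 2⁵. By Lagrange's theorem the order of any subgroup divides 32; the divisors of 32 are 1, 2, 4, 8, 16, 32.

Answer: 1, 2, 4, 8, 16, 32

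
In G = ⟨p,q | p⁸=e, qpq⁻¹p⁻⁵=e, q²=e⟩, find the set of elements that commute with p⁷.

⟨p⁷⟩ ⊆ C_G(p⁷) since powers of p⁷ commute with p⁷; so |C_G(p⁷)| ≥ |⟨p⁷⟩| = 8.
By orbit–stabilizer, |C_G(p⁷)| = |G| / |conj. class of p⁷| = 16 / 2 = 8.
The 8 elements commuting with p⁷ are {e, p, p², p³, p⁴, p⁵, p⁶, p⁷}.

Answer: {e, p, p², p³, p⁴, p⁵, p⁶, p⁷}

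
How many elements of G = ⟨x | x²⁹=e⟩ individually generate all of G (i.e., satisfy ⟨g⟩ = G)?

G is cyclic of order 29. An element generates G iff its order is 29, and a cyclic group of order 29 has exactly φ(29) = 28 such elements.

Answer: 28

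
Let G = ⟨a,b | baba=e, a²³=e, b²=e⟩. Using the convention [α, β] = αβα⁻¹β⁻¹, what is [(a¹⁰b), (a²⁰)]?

[(a¹⁰b), (a²⁰)] = (a¹⁰b)·(a²⁰)·(a¹⁰b)⁻¹·(a²⁰)⁻¹.
  (a¹⁰b) · (a²⁰) = a¹³b
  (a¹³b) · (a¹⁰b) = a³
  (a³) · (a³) = a⁶

Answer: a⁶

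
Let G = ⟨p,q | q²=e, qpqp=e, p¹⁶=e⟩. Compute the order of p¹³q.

Compute successive powers until reaching e:
  (p¹³q)¹ = p¹³q, (p¹³q)² = e.
The smallest positive k with (p¹³q)ᵏ = e is 2.

Answer: 2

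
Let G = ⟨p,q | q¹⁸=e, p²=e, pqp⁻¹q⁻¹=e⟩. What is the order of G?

Enumerate words in the generators, reducing via the relations: the distinct elements are
  {e, p, q, pq, q², q³, q⁴, q⁵, q⁶, q⁷, q⁸, q⁹, pq², pq³, pq⁴, pq⁵, pq⁶, pq⁷, pq⁸, pq⁹, q¹², q¹³, q¹¹, q¹⁰, q¹⁴, q¹⁵, q¹⁶, q¹⁷, pq¹², pq¹³, pq¹¹, pq¹⁰, pq¹⁴, pq¹⁵, pq¹⁶, pq¹⁷}.
No further products give new elements, so |G| = 36.

Answer: 36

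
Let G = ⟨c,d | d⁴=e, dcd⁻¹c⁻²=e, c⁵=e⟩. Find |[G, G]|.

G' = [G, G] is generated by all commutators. The generator-pair commutators are: [c, d] = c⁴.
The subgroup they normally generate is {e, c, c², c³, c⁴}, of order 5.
Check: |G/G'| = 20/5 = 4 is the order of the abelianisation.

Answer: 5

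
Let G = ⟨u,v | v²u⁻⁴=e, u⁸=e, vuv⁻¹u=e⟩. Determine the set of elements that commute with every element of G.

An element z ∈ Z(G) iff z commutes with every generator.
For example u⁴ is central: (u⁴)·u = u⁵ = u·(u⁴); (u⁴)·v = v⁻¹ = v·(u⁴).
Whereas u ∉ Z(G) since u·v = uv ≠ u³v⁻¹ = v·u.
Checking each of the 16 elements this way gives Z(G) = {e, u⁴}, of order 2.

Answer: {e, u⁴}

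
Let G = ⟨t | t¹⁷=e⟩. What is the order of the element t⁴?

Compute successive powers until reaching e:
  (t⁴)¹ = t⁴, (t⁴)² = t⁸, (t⁴)³ = t¹², (t⁴)⁴ = t¹⁶, (t⁴)⁵ = t³, (t⁴)⁶ = t⁷, (t⁴)⁷ = t¹¹, (t⁴)⁸ = t¹⁵, (t⁴)⁹ = t², (t⁴)¹⁰ = t⁶, (t⁴)¹¹ = t¹⁰, (t⁴)¹² = t¹⁴, (t⁴)¹³ = t, (t⁴)¹⁴ = t⁵, (t⁴)¹⁵ = t⁹, (t⁴)¹⁶ = t¹³, (t⁴)¹⁷ = e.
The smallest positive k with (t⁴)ᵏ = e is 17.

Answer: 17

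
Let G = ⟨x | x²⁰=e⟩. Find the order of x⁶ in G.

Compute successive powers until reaching e:
  (x⁶)¹ = x⁶, (x⁶)² = x¹², (x⁶)³ = x¹⁸, (x⁶)⁴ = x⁴, (x⁶)⁵ = x¹⁰, (x⁶)⁶ = x¹⁶, (x⁶)⁷ = x², (x⁶)⁸ = x⁸, (x⁶)⁹ = x¹⁴, (x⁶)¹⁰ = e.
The smallest positive k with (x⁶)ᵏ = e is 10.

Answer: 10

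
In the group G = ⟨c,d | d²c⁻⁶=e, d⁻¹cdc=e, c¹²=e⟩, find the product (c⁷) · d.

Compute (c⁷) · d by multiplying left to right and reducing via the relations at each step:
  (c⁷) · d = cd⁻¹

Answer: cd⁻¹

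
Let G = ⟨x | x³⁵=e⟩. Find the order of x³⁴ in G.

Compute successive powers until reaching e:
  (x³⁴)¹ = x³⁴, (x³⁴)² = x³³, (x³⁴)³ = x³², (x³⁴)⁴ = x³¹, (x³⁴)⁵ = x³⁰, (x³⁴)⁶ = x²⁹, (x³⁴)⁷ = x²⁸, (x³⁴)⁸ = x²⁷, (x³⁴)⁹ = x²⁶, (x³⁴)¹⁰ = x²⁵, (x³⁴)¹¹ = x²⁴, (x³⁴)¹² = x²³, (x³⁴)¹³ = x²², (x³⁴)¹⁴ = x²¹, (x³⁴)¹⁵ = x²⁰, (x³⁴)¹⁶ = x¹⁹, (x³⁴)¹⁷ = x¹⁸, (x³⁴)¹⁸ = x¹⁷, (x³⁴)¹⁹ = x¹⁶, (x³⁴)²⁰ = x¹⁵, (x³⁴)²¹ = x¹⁴, (x³⁴)²² = x¹³, (x³⁴)²³ = x¹², (x³⁴)²⁴ = x¹¹, (x³⁴)²⁵ = x¹⁰, (x³⁴)²⁶ = x⁹, (x³⁴)²⁷ = x⁸, (x³⁴)²⁸ = x⁷, (x³⁴)²⁹ = x⁶, (x³⁴)³⁰ = x⁵, (x³⁴)³¹ = x⁴, (x³⁴)³² = x³, (x³⁴)³³ = x², (x³⁴)³⁴ = x, (x³⁴)³⁵ = e.
The smallest positive k with (x³⁴)ᵏ = e is 35.

Answer: 35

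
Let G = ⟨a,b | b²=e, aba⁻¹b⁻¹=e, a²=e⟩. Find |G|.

Enumerate words in the generators, reducing via the relations: the distinct elements are
  {a, b, e, ab}.
No further products give new elements, so |G| = 4.

Answer: 4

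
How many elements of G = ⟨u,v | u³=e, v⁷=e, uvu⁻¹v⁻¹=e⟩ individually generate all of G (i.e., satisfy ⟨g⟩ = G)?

G is cyclic of order 21. An element generates G iff its order is 21, and a cyclic group of order 21 has exactly φ(21) = 12 such elements.

Answer: 12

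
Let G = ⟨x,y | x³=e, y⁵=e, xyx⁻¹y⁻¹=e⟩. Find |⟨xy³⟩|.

|⟨xy³⟩| equals the order of xy³. Compute successive powers until reaching e:
  (xy³)¹ = xy³, (xy³)² = x²y, (xy³)³ = y⁴, (xy³)⁴ = xy², (xy³)⁵ = x², (xy³)⁶ = y³, (xy³)⁷ = xy, (xy³)⁸ = x²y⁴, (xy³)⁹ = y², (xy³)¹⁰ = x, (xy³)¹¹ = x²y³, (xy³)¹² = y, (xy³)¹³ = xy⁴, (xy³)¹⁴ = x²y², (xy³)¹⁵ = e.
The smallest positive k with (xy³)ᵏ = e is 15, so |⟨xy³⟩| = 15.

Answer: 15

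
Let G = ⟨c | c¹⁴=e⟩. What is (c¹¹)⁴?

Compute successive powers of (c¹¹), reducing at each step:
  (c¹¹)²: (c¹¹) · c¹¹ = c⁸
  (c¹¹)³: (c⁸) · c¹¹ = c⁵
  (c¹¹)⁴: (c⁵) · c¹¹ = c²

Answer: c²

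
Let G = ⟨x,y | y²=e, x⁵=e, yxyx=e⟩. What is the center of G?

An element z ∈ Z(G) iff z commutes with every generator.
For example e is central: e·x = x = x·e; e·y = y = y·e.
Whereas x ∉ Z(G) since x·y = xy ≠ x⁴y = y·x.
Checking each of the 10 elements this way gives Z(G) = {e}, of order 1.

Answer: {e}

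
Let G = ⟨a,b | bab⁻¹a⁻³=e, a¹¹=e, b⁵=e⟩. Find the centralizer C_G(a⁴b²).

⟨a⁴b²⟩ ⊆ C_G(a⁴b²) since powers of a⁴b² commute with a⁴b²; so |C_G(a⁴b²)| ≥ |⟨a⁴b²⟩| = 5.
By orbit–stabilizer, |C_G(a⁴b²)| = |G| / |conj. class of a⁴b²| = 55 / 11 = 5.
The 5 elements commuting with a⁴b² are {e, ab, a²b³, a⁴b², a⁷b⁴}.

Answer: {e, ab, a²b³, a⁴b², a⁷b⁴}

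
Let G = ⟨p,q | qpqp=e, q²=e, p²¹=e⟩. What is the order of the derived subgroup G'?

G' = [G, G] is generated by all commutators. The generator-pair commutators are: [p, q] = p².
The subgroup they normally generate is {e, p, p², p³, p⁴, p⁵, p⁶, p⁷, p⁸, p⁹, p¹⁰, p¹¹, p¹², p¹³, p¹⁴, p¹⁵, p¹⁶, p¹⁷, p¹⁸, p¹⁹, p²⁰}, of order 21.
Check: |G/G'| = 42/21 = 2 is the order of the abelianisation.

Answer: 21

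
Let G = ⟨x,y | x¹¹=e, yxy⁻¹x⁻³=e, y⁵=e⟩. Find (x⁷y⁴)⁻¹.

The order of (x⁷y⁴) is 5 (smallest k with (x⁷y⁴)ᵏ = e), so (x⁷y⁴)⁻¹ = (x⁷y⁴)⁴ = xy.
Check: (x⁷y⁴) · (xy) → (x⁷y⁴) · x = y⁴;   (y⁴) · y = e, giving e as required.

Answer: xy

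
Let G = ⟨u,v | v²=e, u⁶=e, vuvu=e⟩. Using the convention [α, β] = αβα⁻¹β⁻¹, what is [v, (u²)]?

[v, (u²)] = v·(u²)·v⁻¹·(u²)⁻¹.
  v · (u²) = u⁴v
  (u⁴v) · v = u⁴
  (u⁴) · (u⁴) = u²

Answer: u²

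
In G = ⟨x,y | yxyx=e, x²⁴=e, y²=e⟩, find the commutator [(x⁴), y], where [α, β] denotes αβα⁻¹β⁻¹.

[(x⁴), y] = (x⁴)·y·(x⁴)⁻¹·y⁻¹.
  (x⁴) · y = x⁴y
  (x⁴y) · (x²⁰) = x⁸y
  (x⁸y) · y = x⁸

Answer: x⁸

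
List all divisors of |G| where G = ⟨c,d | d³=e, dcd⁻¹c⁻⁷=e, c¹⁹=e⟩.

|G| = 57 = 3 · 19. By Lagrange's theorem the order of any subgroup divides 57; the divisors of 57 are 1, 3, 19, 57.

Answer: 1, 3, 19, 57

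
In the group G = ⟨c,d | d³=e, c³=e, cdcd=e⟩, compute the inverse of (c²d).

The order of (c²d) is 3 (smallest k with (c²d)ᵏ = e), so (c²d)⁻¹ = (c²d)² = d²c.
Check: (c²d) · (d²c) → (c²d) · d² = c²;   (c²) · c = e, giving e as required.

Answer: d²c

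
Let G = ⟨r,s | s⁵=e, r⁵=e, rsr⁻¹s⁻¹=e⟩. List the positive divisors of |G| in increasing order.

|G| = 25 = 5². By Lagrange's theorem the order of any subgroup divides 25; the divisors of 25 are 1, 5, 25.

Answer: 1, 5, 25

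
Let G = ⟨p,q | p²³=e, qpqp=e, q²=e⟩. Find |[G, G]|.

G' = [G, G] is generated by all commutators. The generator-pair commutators are: [p, q] = p².
The subgroup they normally generate is {e, p, p², p³, p⁴, p⁵, p⁶, p⁷, p⁸, p⁹, p¹⁰, p¹¹, p¹², p¹³, p¹⁴, p¹⁵, p¹⁶, p¹⁷, p¹⁸, p¹⁹, p²⁰, p²¹, p²²}, of order 23.
Check: |G/G'| = 46/23 = 2 is the order of the abelianisation.

Answer: 23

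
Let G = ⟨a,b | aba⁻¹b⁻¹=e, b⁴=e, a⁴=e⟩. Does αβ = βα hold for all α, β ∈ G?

Each pair of generators commutes: a·b = ab = b·a. Since the generators pairwise commute, every element of G commutes with every other, so G is abelian.

Answer: Yes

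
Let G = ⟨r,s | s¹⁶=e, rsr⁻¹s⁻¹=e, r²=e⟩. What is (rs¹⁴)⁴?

Compute successive powers of (rs¹⁴), reducing at each step:
  (rs¹⁴)²: (rs¹⁴) · r = s¹⁴;   (s¹⁴) · s¹⁴ = s¹²
  (rs¹⁴)³: (s¹²) · r = rs¹²;   (rs¹²) · s¹⁴ = rs¹⁰
  (rs¹⁴)⁴: (rs¹⁰) · r = s¹⁰;   (s¹⁰) · s¹⁴ = s⁸

Answer: s⁸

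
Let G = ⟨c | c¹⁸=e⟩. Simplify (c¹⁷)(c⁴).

Compute (c¹⁷) · (c⁴) by multiplying left to right and reducing via the relations at each step:
  (c¹⁷) · c⁴ = c³

Answer: c³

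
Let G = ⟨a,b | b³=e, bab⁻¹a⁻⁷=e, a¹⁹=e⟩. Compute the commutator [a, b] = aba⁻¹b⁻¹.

[a, b] = a·b·a⁻¹·b⁻¹.
  a · b = ab
  (ab) · (a¹⁸) = a¹³b
  (a¹³b) · (b²) = a¹³

Answer: a¹³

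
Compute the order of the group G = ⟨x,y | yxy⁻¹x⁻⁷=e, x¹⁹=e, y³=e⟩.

Enumerate words in the generators, reducing via the relations: the distinct elements are
  {e, x, y, xy, x², x³, x⁴, x⁵, x⁶, x⁷, x⁸, x⁹, y², xy², x²y, x³y, x¹², x¹³, x¹¹, x¹⁰, x¹⁴, x¹⁵, x¹⁶, x¹⁷, x¹⁸, x⁴y, x⁵y, x⁶y, x⁷y, x⁸y, x⁹y, x²y², x³y², x¹²y, x¹³y, x¹¹y, x¹⁰y, x¹⁴y, x¹⁵y, x¹⁶y, x¹⁷y, x¹⁸y, x⁴y², x⁵y², x⁶y², x⁷y², x⁸y², x⁹y², x¹²y², x¹³y², x¹¹y², x¹⁰y², x¹⁴y², x¹⁵y², x¹⁶y², x¹⁷y², x¹⁸y²}.
No further products give new elements, so |G| = 57.

Answer: 57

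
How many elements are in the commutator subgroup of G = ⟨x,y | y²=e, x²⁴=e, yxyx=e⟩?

G' = [G, G] is generated by all commutators. The generator-pair commutators are: [x, y] = x².
The subgroup they normally generate is {e, x², x⁴, x⁶, x⁸, x¹⁰, x¹², x¹⁴, x¹⁶, x¹⁸, x²⁰, x²²}, of order 12.
Check: |G/G'| = 48/12 = 4 is the order of the abelianisation.

Answer: 12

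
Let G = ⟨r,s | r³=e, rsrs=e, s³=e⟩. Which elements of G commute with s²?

⟨s²⟩ ⊆ C_G(s²) since powers of s² commute with s²; so |C_G(s²)| ≥ |⟨s²⟩| = 3.
By orbit–stabilizer, |C_G(s²)| = |G| / |conj. class of s²| = 12 / 4 = 3.
The 3 elements commuting with s² are {e, s, s²}.

Answer: {e, s, s²}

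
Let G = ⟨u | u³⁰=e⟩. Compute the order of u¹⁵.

Compute successive powers until reaching e:
  (u¹⁵)¹ = u¹⁵, (u¹⁵)² = e.
The smallest positive k with (u¹⁵)ᵏ = e is 2.

Answer: 2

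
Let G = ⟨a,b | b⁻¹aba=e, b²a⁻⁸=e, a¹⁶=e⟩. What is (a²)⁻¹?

The order of (a²) is 8 (smallest k with (a²)ᵏ = e), so (a²)⁻¹ = (a²)⁷ = a¹⁴.
Check: (a²) · (a¹⁴) → (a²) · a¹⁴ = e, giving e as required.

Answer: a¹⁴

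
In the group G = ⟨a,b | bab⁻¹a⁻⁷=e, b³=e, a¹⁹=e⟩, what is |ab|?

Compute successive powers until reaching e:
  (ab)¹ = ab, (ab)² = a⁸b², (ab)³ = e.
The smallest positive k with (ab)ᵏ = e is 3.

Answer: 3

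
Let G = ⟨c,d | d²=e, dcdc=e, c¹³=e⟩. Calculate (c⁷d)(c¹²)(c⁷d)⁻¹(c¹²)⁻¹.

[(c⁷d), (c¹²)] = (c⁷d)·(c¹²)·(c⁷d)⁻¹·(c¹²)⁻¹.
  (c⁷d) · (c¹²) = c⁸d
  (c⁸d) · (c⁷d) = c
  c · c = c²

Answer: c²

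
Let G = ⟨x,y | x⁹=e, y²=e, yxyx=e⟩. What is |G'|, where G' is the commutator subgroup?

G' = [G, G] is generated by all commutators. The generator-pair commutators are: [x, y] = x².
The subgroup they normally generate is {e, x, x², x³, x⁴, x⁵, x⁶, x⁷, x⁸}, of order 9.
Check: |G/G'| = 18/9 = 2 is the order of the abelianisation.

Answer: 9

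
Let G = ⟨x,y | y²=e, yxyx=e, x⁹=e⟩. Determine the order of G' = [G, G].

G' = [G, G] is generated by all commutators. The generator-pair commutators are: [x, y] = x².
The subgroup they normally generate is {e, x, x², x³, x⁴, x⁵, x⁶, x⁷, x⁸}, of order 9.
Check: |G/G'| = 18/9 = 2 is the order of the abelianisation.

Answer: 9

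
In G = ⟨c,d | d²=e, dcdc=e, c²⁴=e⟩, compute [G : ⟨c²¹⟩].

First find ord(c²¹) by computing successive powers:
  (c²¹)¹ = c²¹, (c²¹)² = c¹⁸, (c²¹)³ = c¹⁵, (c²¹)⁴ = c¹², (c²¹)⁵ = c⁹, (c²¹)⁶ = c⁶, (c²¹)⁷ = c³, (c²¹)⁸ = e.
So |⟨c²¹⟩| = ord(c²¹) = 8. With |G| = 48, by Lagrange [G : ⟨c²¹⟩] = 48/8 = 6.

Answer: 6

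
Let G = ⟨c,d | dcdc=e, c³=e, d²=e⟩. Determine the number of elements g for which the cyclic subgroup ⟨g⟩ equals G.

⟨g⟩ = G would require ord(g) = |G| = 6, but the maximum element order in G is 3 < 6. So G is not cyclic and no single element generates it: the count is 0.

Answer: 0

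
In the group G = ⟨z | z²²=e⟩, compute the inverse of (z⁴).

The order of (z⁴) is 11 (smallest k with (z⁴)ᵏ = e), so (z⁴)⁻¹ = (z⁴)¹⁰ = z¹⁸.
Check: (z⁴) · (z¹⁸) → (z⁴) · z¹⁸ = e, giving e as required.

Answer: z¹⁸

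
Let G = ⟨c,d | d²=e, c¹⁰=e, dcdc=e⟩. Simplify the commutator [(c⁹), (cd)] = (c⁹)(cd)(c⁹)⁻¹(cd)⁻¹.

[(c⁹), (cd)] = (c⁹)·(cd)·(c⁹)⁻¹·(cd)⁻¹.
  (c⁹) · (cd) = d
  d · c = c⁹d
  (c⁹d) · (cd) = c⁸

Answer: c⁸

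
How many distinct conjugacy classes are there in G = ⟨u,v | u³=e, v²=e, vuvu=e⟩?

The conjugacy classes (representative and size) are:
  [e] (size 1), [u] (size 2), [uv] (size 3).
Class equation: 1 + 2 + 3 = 6 = |G|. So G has 3 conjugacy classes.

Answer: 3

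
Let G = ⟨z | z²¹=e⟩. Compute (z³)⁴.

Compute successive powers of (z³), reducing at each step:
  (z³)²: (z³) · z³ = z⁶
  (z³)³: (z⁶) · z³ = z⁹
  (z³)⁴: (z⁹) · z³ = z¹²

Answer: z¹²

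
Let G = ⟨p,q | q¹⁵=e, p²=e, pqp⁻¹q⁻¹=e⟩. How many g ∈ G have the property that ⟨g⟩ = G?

G is cyclic of order 30. An element generates G iff its order is 30, and a cyclic group of order 30 has exactly φ(30) = 8 such elements.

Answer: 8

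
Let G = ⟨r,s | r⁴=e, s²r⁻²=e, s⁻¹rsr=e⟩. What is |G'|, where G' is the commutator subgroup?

G' = [G, G] is generated by all commutators. The generator-pair commutators are: [r, s] = r².
The subgroup they normally generate is {e, r²}, of order 2.
Check: |G/G'| = 8/2 = 4 is the order of the abelianisation.

Answer: 2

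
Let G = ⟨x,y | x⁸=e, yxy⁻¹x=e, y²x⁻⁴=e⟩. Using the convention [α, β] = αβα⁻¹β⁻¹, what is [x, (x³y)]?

[x, (x³y)] = x·(x³y)·x⁻¹·(x³y)⁻¹.
  x · (x³y) = y⁻¹
  (y⁻¹) · (x⁷) = xy⁻¹
  (xy⁻¹) · (x³y⁻¹) = x²

Answer: x²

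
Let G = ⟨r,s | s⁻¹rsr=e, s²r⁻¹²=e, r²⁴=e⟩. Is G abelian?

r·s = rs but s·r = r¹¹s⁻¹, so r·s ≠ s·r and G is not abelian.

Answer: No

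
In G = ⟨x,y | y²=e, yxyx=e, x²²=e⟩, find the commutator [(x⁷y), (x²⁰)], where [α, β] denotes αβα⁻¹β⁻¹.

[(x⁷y), (x²⁰)] = (x⁷y)·(x²⁰)·(x⁷y)⁻¹·(x²⁰)⁻¹.
  (x⁷y) · (x²⁰) = x⁹y
  (x⁹y) · (x⁷y) = x²
  (x²) · (x²) = x⁴

Answer: x⁴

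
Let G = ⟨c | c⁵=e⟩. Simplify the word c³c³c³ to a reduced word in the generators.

Multiply left to right, reducing at each step:
  (c³) · c³ = c
  c · c³ = c⁴

Answer: c⁴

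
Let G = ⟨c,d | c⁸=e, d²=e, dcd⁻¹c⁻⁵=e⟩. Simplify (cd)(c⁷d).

Compute (cd) · (c⁷d) by multiplying left to right and reducing via the relations at each step:
  (cd) · c⁷ = c⁴d
  (c⁴d) · d = c⁴

Answer: c⁴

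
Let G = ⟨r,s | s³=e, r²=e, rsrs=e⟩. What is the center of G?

An element z ∈ Z(G) iff z commutes with every generator.
For example e is central: e·r = r = r·e; e·s = s = s·e.
Whereas r ∉ Z(G) since r·s = rs ≠ rs² = s·r.
Checking each of the 6 elements this way gives Z(G) = {e}, of order 1.

Answer: {e}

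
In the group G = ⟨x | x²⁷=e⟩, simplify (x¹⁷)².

Compute successive powers of (x¹⁷), reducing at each step:
  (x¹⁷)²: (x¹⁷) · x¹⁷ = x⁷

Answer: x⁷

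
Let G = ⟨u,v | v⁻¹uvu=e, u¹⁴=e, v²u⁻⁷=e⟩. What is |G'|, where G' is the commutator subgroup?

G' = [G, G] is generated by all commutators. The generator-pair commutators are: [u, v] = u².
The subgroup they normally generate is {e, u², u⁴, u⁶, u⁸, u¹⁰, u¹²}, of order 7.
Check: |G/G'| = 28/7 = 4 is the order of the abelianisation.

Answer: 7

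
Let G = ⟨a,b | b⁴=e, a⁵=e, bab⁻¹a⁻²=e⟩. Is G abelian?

a·b = ab but b·a = a²b, so a·b ≠ b·a and G is not abelian.

Answer: No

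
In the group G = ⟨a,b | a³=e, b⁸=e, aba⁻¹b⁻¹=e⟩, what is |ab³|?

Compute successive powers until reaching e:
  (ab³)¹ = ab³, (ab³)² = a²b⁶, (ab³)³ = b, (ab³)⁴ = ab⁴, (ab³)⁵ = a²b⁷, (ab³)⁶ = b², (ab³)⁷ = ab⁵, (ab³)⁸ = a², (ab³)⁹ = b³, (ab³)¹⁰ = ab⁶, (ab³)¹¹ = a²b, (ab³)¹² = b⁴, (ab³)¹³ = ab⁷, (ab³)¹⁴ = a²b², (ab³)¹⁵ = b⁵, (ab³)¹⁶ = a, (ab³)¹⁷ = a²b³, (ab³)¹⁸ = b⁶, (ab³)¹⁹ = ab, (ab³)²⁰ = a²b⁴, (ab³)²¹ = b⁷, (ab³)²² = ab², (ab³)²³ = a²b⁵, (ab³)²⁴ = e.
The smallest positive k with (ab³)ᵏ = e is 24.

Answer: 24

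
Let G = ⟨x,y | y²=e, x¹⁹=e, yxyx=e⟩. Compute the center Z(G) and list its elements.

An element z ∈ Z(G) iff z commutes with every generator.
For example e is central: e·x = x = x·e; e·y = y = y·e.
Whereas x ∉ Z(G) since x·y = xy ≠ x¹⁸y = y·x.
Checking each of the 38 elements this way gives Z(G) = {e}, of order 1.

Answer: {e}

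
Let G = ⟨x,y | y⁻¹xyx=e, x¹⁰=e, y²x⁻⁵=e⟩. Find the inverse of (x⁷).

The order of (x⁷) is 10 (smallest k with (x⁷)ᵏ = e), so (x⁷)⁻¹ = (x⁷)⁹ = x³.
Check: (x⁷) · (x³) → (x⁷) · x³ = e, giving e as required.

Answer: x³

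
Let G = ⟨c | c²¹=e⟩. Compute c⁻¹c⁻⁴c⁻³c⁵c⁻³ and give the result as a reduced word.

Multiply left to right, reducing at each step:
  (c²⁰) · c⁻⁴ = c¹⁶
  (c¹⁶) · c⁻³ = c¹³
  (c¹³) · c⁵ = c¹⁸
  (c¹⁸) · c⁻³ = c¹⁵

Answer: c¹⁵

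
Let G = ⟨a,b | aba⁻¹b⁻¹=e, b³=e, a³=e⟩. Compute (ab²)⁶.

Compute successive powers of (ab²), reducing at each step:
  (ab²)²: (ab²) · a = a²b²;   (a²b²) · b² = a²b
  (ab²)³: (a²b) · a = b;   b · b² = e
  (ab²)⁴: e · a = a;   a · b² = ab²
  (ab²)⁵: (ab²) · a = a²b²;   (a²b²) · b² = a²b
  (ab²)⁶: (a²b) · a = b;   b · b² = e

Answer: e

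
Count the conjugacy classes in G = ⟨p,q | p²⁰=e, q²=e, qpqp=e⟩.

The conjugacy classes (representative and size) are:
  [e] (size 1), [p] (size 2), [p¹⁸] (size 2), [p³] (size 2), [p⁴] (size 2), [p¹⁵] (size 2), [p¹⁴] (size 2), [p⁷] (size 2), [p¹²] (size 2), [p¹¹] (size 2), [p¹⁰] (size 1), [p¹⁸q] (size 10), [p⁵q] (size 10).
Class equation: 1 + 2 + 2 + 2 + 2 + 2 + 2 + 2 + 2 + 2 + 1 + 10 + 10 = 40 = |G|. So G has 13 conjugacy classes.

Answer: 13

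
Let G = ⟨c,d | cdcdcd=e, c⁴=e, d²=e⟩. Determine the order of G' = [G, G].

G' = [G, G] is generated by all commutators. The generator-pair commutators are: [c, d] = c²dc.
The subgroup they normally generate is {e, c², cd, dc³, c²dc, c³d, c²dc³, dc, cdc², dc²d, c²dc²d, c³dc²}, of order 12.
Check: |G/G'| = 24/12 = 2 is the order of the abelianisation.

Answer: 12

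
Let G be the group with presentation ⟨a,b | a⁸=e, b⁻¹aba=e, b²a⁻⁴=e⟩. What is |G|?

Enumerate words in the generators, reducing via the relations: the distinct elements are
  {a, b, e, ab, a², a³, a⁴, a⁵, a⁶, a⁷, a²b, a³b, b⁻¹, ab⁻¹, a²b⁻¹, a³b⁻¹}.
No further products give new elements, so |G| = 16.

Answer: 16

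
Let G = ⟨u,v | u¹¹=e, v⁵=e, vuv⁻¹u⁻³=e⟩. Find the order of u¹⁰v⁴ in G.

Compute successive powers until reaching e:
  (u¹⁰v⁴)¹ = u¹⁰v⁴, (u¹⁰v⁴)² = u⁶v³, (u¹⁰v⁴)³ = uv², (u¹⁰v⁴)⁴ = u³v, (u¹⁰v⁴)⁵ = e.
The smallest positive k with (u¹⁰v⁴)ᵏ = e is 5.

Answer: 5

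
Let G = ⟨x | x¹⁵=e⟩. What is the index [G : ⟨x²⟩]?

First find ord(x²) by computing successive powers:
  (x²)¹ = x², (x²)² = x⁴, (x²)³ = x⁶, (x²)⁴ = x⁸, (x²)⁵ = x¹⁰, (x²)⁶ = x¹², (x²)⁷ = x¹⁴, (x²)⁸ = x, (x²)⁹ = x³, (x²)¹⁰ = x⁵, (x²)¹¹ = x⁷, (x²)¹² = x⁹, (x²)¹³ = x¹¹, (x²)¹⁴ = x¹³, (x²)¹⁵ = e.
So |⟨x²⟩| = ord(x²) = 15. With |G| = 15, by Lagrange [G : ⟨x²⟩] = 15/15 = 1.

Answer: 1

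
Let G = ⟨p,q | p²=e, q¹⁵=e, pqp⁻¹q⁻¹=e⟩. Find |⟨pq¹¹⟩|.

|⟨pq¹¹⟩| equals the order of pq¹¹. Compute successive powers until reaching e:
  (pq¹¹)¹ = pq¹¹, (pq¹¹)² = q⁷, (pq¹¹)³ = pq³, (pq¹¹)⁴ = q¹⁴, (pq¹¹)⁵ = pq¹⁰, (pq¹¹)⁶ = q⁶, (pq¹¹)⁷ = pq², (pq¹¹)⁸ = q¹³, (pq¹¹)⁹ = pq⁹, (pq¹¹)¹⁰ = q⁵, (pq¹¹)¹¹ = pq, (pq¹¹)¹² = q¹², (pq¹¹)¹³ = pq⁸, (pq¹¹)¹⁴ = q⁴, (pq¹¹)¹⁵ = p, (pq¹¹)¹⁶ = q¹¹, (pq¹¹)¹⁷ = pq⁷, (pq¹¹)¹⁸ = q³, (pq¹¹)¹⁹ = pq¹⁴, (pq¹¹)²⁰ = q¹⁰, (pq¹¹)²¹ = pq⁶, (pq¹¹)²² = q², (pq¹¹)²³ = pq¹³, (pq¹¹)²⁴ = q⁹, (pq¹¹)²⁵ = pq⁵, (pq¹¹)²⁶ = q, (pq¹¹)²⁷ = pq¹², (pq¹¹)²⁸ = q⁸, (pq¹¹)²⁹ = pq⁴, (pq¹¹)³⁰ = e.
The smallest positive k with (pq¹¹)ᵏ = e is 30, so |⟨pq¹¹⟩| = 30.

Answer: 30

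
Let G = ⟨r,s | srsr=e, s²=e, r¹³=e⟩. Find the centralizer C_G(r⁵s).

⟨r⁵s⟩ ⊆ C_G(r⁵s) since powers of r⁵s commute with r⁵s; so |C_G(r⁵s)| ≥ |⟨r⁵s⟩| = 2.
By orbit–stabilizer, |C_G(r⁵s)| = |G| / |conj. class of r⁵s| = 26 / 13 = 2.
The 2 elements commuting with r⁵s are {e, r⁵s}.

Answer: {e, r⁵s}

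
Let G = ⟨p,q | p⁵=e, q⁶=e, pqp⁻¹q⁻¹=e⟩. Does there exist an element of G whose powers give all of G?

|G| = 30. The element pq has order 30 (its powers give 30 distinct elements), so ⟨pq⟩ = G and G is cyclic.

Answer: Yes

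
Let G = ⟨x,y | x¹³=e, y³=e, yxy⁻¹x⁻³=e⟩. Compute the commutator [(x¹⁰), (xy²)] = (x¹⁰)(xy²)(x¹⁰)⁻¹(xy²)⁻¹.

[(x¹⁰), (xy²)] = (x¹⁰)·(xy²)·(x¹⁰)⁻¹·(xy²)⁻¹.
  (x¹⁰) · (xy²) = x¹¹y²
  (x¹¹y²) · (x³) = x¹²y²
  (x¹²y²) · (x¹⁰y) = x¹¹

Answer: x¹¹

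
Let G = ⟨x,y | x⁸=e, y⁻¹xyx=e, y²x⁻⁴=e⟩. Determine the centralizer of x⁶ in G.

⟨x⁶⟩ ⊆ C_G(x⁶) since powers of x⁶ commute with x⁶; so |C_G(x⁶)| ≥ |⟨x⁶⟩| = 4.
By orbit–stabilizer, |C_G(x⁶)| = |G| / |conj. class of x⁶| = 16 / 2 = 8.
The 8 elements commuting with x⁶ are {e, x, x², x³, x⁴, x⁵, x⁶, x⁷}.

Answer: {e, x, x², x³, x⁴, x⁵, x⁶, x⁷}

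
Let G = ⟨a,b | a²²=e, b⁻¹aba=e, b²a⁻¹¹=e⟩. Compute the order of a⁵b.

Compute successive powers until reaching e:
  (a⁵b)¹ = a⁵b, (a⁵b)² = a¹¹, (a⁵b)³ = a⁵b⁻¹, (a⁵b)⁴ = e.
The smallest positive k with (a⁵b)ᵏ = e is 4.

Answer: 4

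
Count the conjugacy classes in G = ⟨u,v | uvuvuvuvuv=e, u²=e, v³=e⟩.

The conjugacy classes (representative and size) are:
  [e] (size 1), [uvuv²uvuv²u] (size 15), [vuvuv²u] (size 20), [uv²uv²u] (size 12), [v²uvuv²] (size 12).
Class equation: 1 + 15 + 20 + 12 + 12 = 60 = |G|. So G has 5 conjugacy classes.

Answer: 5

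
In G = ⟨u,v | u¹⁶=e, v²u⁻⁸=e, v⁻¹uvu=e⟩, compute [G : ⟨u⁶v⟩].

First find ord(u⁶v) by computing successive powers:
  (u⁶v)¹ = u⁶v, (u⁶v)² = u⁸, (u⁶v)³ = u⁶v⁻¹, (u⁶v)⁴ = e.
So |⟨u⁶v⟩| = ord(u⁶v) = 4. With |G| = 32, by Lagrange [G : ⟨u⁶v⟩] = 32/4 = 8.

Answer: 8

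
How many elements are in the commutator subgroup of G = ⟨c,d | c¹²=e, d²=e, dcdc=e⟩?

G' = [G, G] is generated by all commutators. The generator-pair commutators are: [c, d] = c².
The subgroup they normally generate is {e, c², c⁴, c⁶, c⁸, c¹⁰}, of order 6.
Check: |G/G'| = 24/6 = 4 is the order of the abelianisation.

Answer: 6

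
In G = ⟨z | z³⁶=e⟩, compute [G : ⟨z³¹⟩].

First find ord(z³¹) by computing successive powers:
  (z³¹)¹ = z³¹, (z³¹)² = z²⁶, (z³¹)³ = z²¹, (z³¹)⁴ = z¹⁶, (z³¹)⁵ = z¹¹, (z³¹)⁶ = z⁶, (z³¹)⁷ = z, (z³¹)⁸ = z³², (z³¹)⁹ = z²⁷, (z³¹)¹⁰ = z²², (z³¹)¹¹ = z¹⁷, (z³¹)¹² = z¹², (z³¹)¹³ = z⁷, (z³¹)¹⁴ = z², (z³¹)¹⁵ = z³³, (z³¹)¹⁶ = z²⁸, (z³¹)¹⁷ = z²³, (z³¹)¹⁸ = z¹⁸, (z³¹)¹⁹ = z¹³, (z³¹)²⁰ = z⁸, (z³¹)²¹ = z³, (z³¹)²² = z³⁴, (z³¹)²³ = z²⁹, (z³¹)²⁴ = z²⁴, (z³¹)²⁵ = z¹⁹, (z³¹)²⁶ = z¹⁴, (z³¹)²⁷ = z⁹, (z³¹)²⁸ = z⁴, (z³¹)²⁹ = z³⁵, (z³¹)³⁰ = z³⁰, (z³¹)³¹ = z²⁵, (z³¹)³² = z²⁰, (z³¹)³³ = z¹⁵, (z³¹)³⁴ = z¹⁰, (z³¹)³⁵ = z⁵, (z³¹)³⁶ = e.
So |⟨z³¹⟩| = ord(z³¹) = 36. With |G| = 36, by Lagrange [G : ⟨z³¹⟩] = 36/36 = 1.

Answer: 1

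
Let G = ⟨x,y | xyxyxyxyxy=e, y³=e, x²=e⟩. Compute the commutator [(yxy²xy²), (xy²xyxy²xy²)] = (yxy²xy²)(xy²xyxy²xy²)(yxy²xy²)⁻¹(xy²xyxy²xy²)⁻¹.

[(yxy²xy²), (xy²xyxy²xy²)] = (yxy²xy²)·(xy²xyxy²xy²)·(yxy²xy²)⁻¹·(xy²xyxy²xy²)⁻¹.
  (yxy²xy²) · (xy²xyxy²xy²) = xyx
  (xyx) · (yxyxy²) = y²xy
  (y²xy) · (xy²xyxy²xy²) = xyxy²xyxy²x

Answer: xyxy²xyxy²x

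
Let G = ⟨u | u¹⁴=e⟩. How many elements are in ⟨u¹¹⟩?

|⟨u¹¹⟩| equals the order of u¹¹. Compute successive powers until reaching e:
  (u¹¹)¹ = u¹¹, (u¹¹)² = u⁸, (u¹¹)³ = u⁵, (u¹¹)⁴ = u², (u¹¹)⁵ = u¹³, (u¹¹)⁶ = u¹⁰, (u¹¹)⁷ = u⁷, (u¹¹)⁸ = u⁴, (u¹¹)⁹ = u, (u¹¹)¹⁰ = u¹², (u¹¹)¹¹ = u⁹, (u¹¹)¹² = u⁶, (u¹¹)¹³ = u³, (u¹¹)¹⁴ = e.
The smallest positive k with (u¹¹)ᵏ = e is 14, so |⟨u¹¹⟩| = 14.

Answer: 14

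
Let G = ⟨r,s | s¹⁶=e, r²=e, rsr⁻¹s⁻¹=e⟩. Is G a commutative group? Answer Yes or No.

Each pair of generators commutes: r·s = rs = s·r. Since the generators pairwise commute, every element of G commutes with every other, so G is abelian.

Answer: Yes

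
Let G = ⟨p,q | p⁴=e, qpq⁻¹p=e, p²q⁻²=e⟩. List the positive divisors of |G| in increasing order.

|G| = 8 = 2³. By Lagrange's theorem the order of any subgroup divides 8; the divisors of 8 are 1, 2, 4, 8.

Answer: 1, 2, 4, 8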